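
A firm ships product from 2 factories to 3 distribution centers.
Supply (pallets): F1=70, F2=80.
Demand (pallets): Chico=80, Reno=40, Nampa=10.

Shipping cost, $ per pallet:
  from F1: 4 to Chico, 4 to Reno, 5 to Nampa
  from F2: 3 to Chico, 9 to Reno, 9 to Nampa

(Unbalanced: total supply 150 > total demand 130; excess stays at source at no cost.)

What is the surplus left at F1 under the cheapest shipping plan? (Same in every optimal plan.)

20

Minimum-cost shipments:
  F1 to Reno: 40 × $4 = $160
  F1 to Nampa: 10 × $5 = $50
  F2 to Chico: 80 × $3 = $240
Total cost = $450.
F1 ships 50 of its 70, leaving 20.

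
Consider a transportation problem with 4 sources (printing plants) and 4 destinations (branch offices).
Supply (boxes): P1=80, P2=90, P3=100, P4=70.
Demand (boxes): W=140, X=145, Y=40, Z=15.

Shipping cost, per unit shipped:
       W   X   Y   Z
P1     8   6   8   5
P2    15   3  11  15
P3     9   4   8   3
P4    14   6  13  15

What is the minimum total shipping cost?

An optimal shipping plan:
  P1->W: 80 × 8 = 640
  P2->X: 90 × 3 = 270
  P3->W: 45 × 9 = 405
  P3->Y: 40 × 8 = 320
  P3->Z: 15 × 3 = 45
  P4->W: 15 × 14 = 210
  P4->X: 55 × 6 = 330
Total = 640 + 270 + 405 + 320 + 45 + 210 + 330 = 2220.
(Supply check: P1 ships 80; P2 ships 90; P3 ships 100; P4 ships 70.)

2220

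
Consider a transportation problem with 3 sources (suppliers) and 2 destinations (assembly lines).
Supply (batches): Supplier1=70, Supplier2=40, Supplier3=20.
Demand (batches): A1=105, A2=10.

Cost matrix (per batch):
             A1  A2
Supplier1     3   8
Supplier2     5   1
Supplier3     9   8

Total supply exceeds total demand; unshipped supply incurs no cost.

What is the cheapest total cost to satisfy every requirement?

415

Optimal allocation:
  Supplier1→A1: 70 × 3 = 210
  Supplier2→A1: 30 × 5 = 150
  Supplier2→A2: 10 × 1 = 10
  Supplier3→A1: 5 × 9 = 45
Total = 210 + 150 + 10 + 45 = 415.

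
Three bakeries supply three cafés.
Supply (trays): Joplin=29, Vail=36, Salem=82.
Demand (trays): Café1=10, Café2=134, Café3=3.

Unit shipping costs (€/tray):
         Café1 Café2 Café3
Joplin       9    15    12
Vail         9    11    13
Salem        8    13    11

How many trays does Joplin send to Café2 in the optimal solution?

Optimal shipments:
  Joplin->Café1: 10 trays
  Joplin->Café2: 16 trays
  Joplin->Café3: 3 trays
  Vail->Café2: 36 trays
  Salem->Café2: 82 trays
Total cost = €1828.
So Joplin→Café2 carries 16 trays.

16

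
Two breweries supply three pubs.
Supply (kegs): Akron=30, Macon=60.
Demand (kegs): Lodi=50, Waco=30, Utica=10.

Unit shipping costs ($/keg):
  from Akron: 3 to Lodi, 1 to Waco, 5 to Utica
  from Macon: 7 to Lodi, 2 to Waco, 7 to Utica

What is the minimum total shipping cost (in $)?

360

Optimal allocation:
  Akron→Lodi: 30 kegs
  Macon→Lodi: 20 kegs
  Macon→Waco: 30 kegs
  Macon→Utica: 10 kegs
Total cost = $360.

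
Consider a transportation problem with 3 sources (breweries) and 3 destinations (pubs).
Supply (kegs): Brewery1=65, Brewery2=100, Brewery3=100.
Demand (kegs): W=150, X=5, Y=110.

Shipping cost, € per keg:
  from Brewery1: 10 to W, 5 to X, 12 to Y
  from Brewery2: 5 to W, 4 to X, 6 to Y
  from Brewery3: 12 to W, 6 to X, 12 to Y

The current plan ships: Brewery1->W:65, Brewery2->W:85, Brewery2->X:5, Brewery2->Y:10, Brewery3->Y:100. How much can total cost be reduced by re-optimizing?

Current plan cost = 65·10 + 85·5 + 5·4 + 10·6 + 100·12 = €2355.
Optimal plan:
  Brewery1→W: 60 × €10 = €600
  Brewery1→X: 5 × €5 = €25
  Brewery2→W: 90 × €5 = €450
  Brewery2→Y: 10 × €6 = €60
  Brewery3→Y: 100 × €12 = €1200
Optimal cost = €2335.
Saving = 2355 − 2335 = €20.

20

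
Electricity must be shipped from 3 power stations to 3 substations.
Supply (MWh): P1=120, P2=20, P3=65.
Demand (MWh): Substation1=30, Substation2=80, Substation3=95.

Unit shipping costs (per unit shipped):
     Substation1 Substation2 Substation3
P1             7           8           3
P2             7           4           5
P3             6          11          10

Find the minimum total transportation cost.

Optimal allocation:
  P1→Substation2: 25 × 8 = 200
  P1→Substation3: 95 × 3 = 285
  P2→Substation2: 20 × 4 = 80
  P3→Substation1: 30 × 6 = 180
  P3→Substation2: 35 × 11 = 385
Total = 200 + 285 + 80 + 180 + 385 = 1130.

1130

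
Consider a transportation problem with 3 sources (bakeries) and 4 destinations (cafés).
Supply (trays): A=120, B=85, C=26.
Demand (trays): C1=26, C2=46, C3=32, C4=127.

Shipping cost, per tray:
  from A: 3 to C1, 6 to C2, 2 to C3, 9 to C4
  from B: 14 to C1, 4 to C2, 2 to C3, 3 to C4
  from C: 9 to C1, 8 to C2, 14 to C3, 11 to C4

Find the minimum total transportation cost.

1103

A cheapest plan:
  A->C1: 26 × 3 = 78
  A->C2: 46 × 6 = 276
  A->C3: 32 × 2 = 64
  A->C4: 16 × 9 = 144
  B->C4: 85 × 3 = 255
  C->C4: 26 × 11 = 286
Total = 78 + 276 + 64 + 144 + 255 + 286 = 1103.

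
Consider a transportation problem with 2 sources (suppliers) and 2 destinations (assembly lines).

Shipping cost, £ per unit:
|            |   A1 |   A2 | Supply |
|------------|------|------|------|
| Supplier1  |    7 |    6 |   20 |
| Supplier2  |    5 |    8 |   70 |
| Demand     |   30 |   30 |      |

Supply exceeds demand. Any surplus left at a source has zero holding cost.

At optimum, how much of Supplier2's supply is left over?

30

An optimal plan:
  Supplier1→A2: 20 batches
  Supplier2→A1: 30 batches
  Supplier2→A2: 10 batches
Total cost = £350.
Supplier2 ships 40 of its 70, leaving 30.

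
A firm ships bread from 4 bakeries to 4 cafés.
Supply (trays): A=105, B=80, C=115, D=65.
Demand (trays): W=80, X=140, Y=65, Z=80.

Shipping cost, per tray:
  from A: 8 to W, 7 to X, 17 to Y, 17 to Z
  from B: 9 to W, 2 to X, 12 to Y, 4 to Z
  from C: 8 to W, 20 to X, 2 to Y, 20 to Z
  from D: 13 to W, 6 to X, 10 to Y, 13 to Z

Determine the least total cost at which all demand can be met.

2005

A cheapest plan:
  A->W: 30 trays
  A->X: 75 trays
  B->Z: 80 trays
  C->W: 50 trays
  C->Y: 65 trays
  D->X: 65 trays
Total cost = 2005.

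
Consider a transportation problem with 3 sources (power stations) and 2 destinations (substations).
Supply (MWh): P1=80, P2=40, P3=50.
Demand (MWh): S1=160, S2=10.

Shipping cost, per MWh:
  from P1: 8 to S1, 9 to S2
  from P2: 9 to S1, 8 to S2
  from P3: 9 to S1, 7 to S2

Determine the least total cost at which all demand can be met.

An optimal shipping plan:
  P1->S1: 80 × 8 = 640
  P2->S1: 40 × 9 = 360
  P3->S1: 40 × 9 = 360
  P3->S2: 10 × 7 = 70
Total = 640 + 360 + 360 + 70 = 1430.
(Supply check: P1 ships 80; P2 ships 40; P3 ships 50.)

1430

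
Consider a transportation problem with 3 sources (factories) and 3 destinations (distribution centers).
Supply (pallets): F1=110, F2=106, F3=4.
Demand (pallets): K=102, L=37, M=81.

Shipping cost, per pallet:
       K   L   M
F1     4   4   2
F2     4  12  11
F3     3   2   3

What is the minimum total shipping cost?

742

Optimal allocation:
  F1–L: 29 × 4 = 116
  F1–M: 81 × 2 = 162
  F2–K: 102 × 4 = 408
  F2–L: 4 × 12 = 48
  F3–L: 4 × 2 = 8
Total = 116 + 162 + 408 + 48 + 8 = 742.
(Supply check: F1 ships 110; F2 ships 106; F3 ships 4.)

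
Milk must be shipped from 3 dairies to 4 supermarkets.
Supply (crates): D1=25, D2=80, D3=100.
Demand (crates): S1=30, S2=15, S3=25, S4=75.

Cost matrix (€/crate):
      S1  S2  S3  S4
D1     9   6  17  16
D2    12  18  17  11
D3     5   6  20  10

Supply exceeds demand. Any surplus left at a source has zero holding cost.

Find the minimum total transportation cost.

Optimal allocation:
  D1→S2: 15 × €6 = €90
  D1→S3: 10 × €17 = €170
  D2→S3: 15 × €17 = €255
  D2→S4: 5 × €11 = €55
  D3→S1: 30 × €5 = €150
  D3→S4: 70 × €10 = €700
Total = 90 + 170 + 255 + 55 + 150 + 700 = €1420.
(Supply check: D1 ships 25; D2 ships 20; D3 ships 100.)

1420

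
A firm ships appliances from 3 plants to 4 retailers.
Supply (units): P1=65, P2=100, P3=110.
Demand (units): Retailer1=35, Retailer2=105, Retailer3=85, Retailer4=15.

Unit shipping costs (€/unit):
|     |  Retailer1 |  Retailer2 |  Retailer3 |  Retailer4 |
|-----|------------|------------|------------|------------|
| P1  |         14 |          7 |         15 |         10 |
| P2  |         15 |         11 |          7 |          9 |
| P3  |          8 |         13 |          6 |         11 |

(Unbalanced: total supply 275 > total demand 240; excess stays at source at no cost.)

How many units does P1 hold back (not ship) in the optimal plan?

0

Minimum-cost shipments:
  P1 to Retailer2: 65 units
  P2 to Retailer2: 40 units
  P2 to Retailer3: 10 units
  P2 to Retailer4: 15 units
  P3 to Retailer1: 35 units
  P3 to Retailer3: 75 units
Total cost = €1830.
P1 ships 65 of its 65, leaving 0.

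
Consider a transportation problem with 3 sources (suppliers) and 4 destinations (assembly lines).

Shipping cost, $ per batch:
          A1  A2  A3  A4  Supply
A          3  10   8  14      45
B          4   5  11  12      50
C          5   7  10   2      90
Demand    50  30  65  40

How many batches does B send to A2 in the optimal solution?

Optimal shipments:
  A to A3: 45 × $8 = $360
  B to A1: 20 × $4 = $80
  B to A2: 30 × $5 = $150
  C to A1: 30 × $5 = $150
  C to A3: 20 × $10 = $200
  C to A4: 40 × $2 = $80
Total cost = $1020.
So B→A2 carries 30 batches.

30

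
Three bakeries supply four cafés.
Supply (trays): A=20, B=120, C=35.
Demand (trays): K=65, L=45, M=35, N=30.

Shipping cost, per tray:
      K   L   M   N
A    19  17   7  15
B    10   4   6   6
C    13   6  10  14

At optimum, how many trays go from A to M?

Optimal shipments:
  A to M: 20 × 7 = 140
  B to K: 65 × 10 = 650
  B to L: 10 × 4 = 40
  B to M: 15 × 6 = 90
  B to N: 30 × 6 = 180
  C to L: 35 × 6 = 210
Total cost = 1310.
So A→M carries 20 trays.

20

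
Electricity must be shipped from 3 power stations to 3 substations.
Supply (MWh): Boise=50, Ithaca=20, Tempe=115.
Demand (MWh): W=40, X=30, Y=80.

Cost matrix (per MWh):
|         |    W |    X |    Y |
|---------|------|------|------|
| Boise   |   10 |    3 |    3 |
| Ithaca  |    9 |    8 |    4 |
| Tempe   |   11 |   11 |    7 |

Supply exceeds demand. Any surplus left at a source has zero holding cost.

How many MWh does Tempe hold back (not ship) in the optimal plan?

An optimal plan:
  Boise->X: 30 MWh
  Boise->Y: 20 MWh
  Ithaca->Y: 20 MWh
  Tempe->W: 40 MWh
  Tempe->Y: 40 MWh
Total cost = 950.
Tempe ships 80 of its 115, leaving 35.

35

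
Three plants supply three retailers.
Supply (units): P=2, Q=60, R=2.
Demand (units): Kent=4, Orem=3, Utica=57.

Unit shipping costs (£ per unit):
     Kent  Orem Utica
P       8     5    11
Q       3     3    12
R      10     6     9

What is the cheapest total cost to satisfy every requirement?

697

An optimal shipping plan:
  P→Utica: 2 × £11 = £22
  Q→Kent: 4 × £3 = £12
  Q→Orem: 3 × £3 = £9
  Q→Utica: 53 × £12 = £636
  R→Utica: 2 × £9 = £18
Total = 22 + 12 + 9 + 636 + 18 = £697.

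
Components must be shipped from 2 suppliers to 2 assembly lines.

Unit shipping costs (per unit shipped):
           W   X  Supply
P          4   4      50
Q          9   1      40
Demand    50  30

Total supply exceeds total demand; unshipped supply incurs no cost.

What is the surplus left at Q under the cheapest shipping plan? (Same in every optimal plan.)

An optimal plan:
  P to W: 50 × 4 = 200
  Q to X: 30 × 1 = 30
Total cost = 230.
Q ships 30 of its 40, leaving 10.

10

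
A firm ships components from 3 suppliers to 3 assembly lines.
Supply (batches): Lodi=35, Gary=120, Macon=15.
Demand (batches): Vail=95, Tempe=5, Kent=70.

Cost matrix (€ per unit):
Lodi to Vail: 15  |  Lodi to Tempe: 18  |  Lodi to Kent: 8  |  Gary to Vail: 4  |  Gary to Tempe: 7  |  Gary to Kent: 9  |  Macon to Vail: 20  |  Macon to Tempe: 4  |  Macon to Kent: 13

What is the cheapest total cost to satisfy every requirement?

A cheapest plan:
  Lodi–Kent: 35 × €8 = €280
  Gary–Vail: 95 × €4 = €380
  Gary–Kent: 25 × €9 = €225
  Macon–Tempe: 5 × €4 = €20
  Macon–Kent: 10 × €13 = €130
Total = 280 + 380 + 225 + 20 + 130 = €1035.

1035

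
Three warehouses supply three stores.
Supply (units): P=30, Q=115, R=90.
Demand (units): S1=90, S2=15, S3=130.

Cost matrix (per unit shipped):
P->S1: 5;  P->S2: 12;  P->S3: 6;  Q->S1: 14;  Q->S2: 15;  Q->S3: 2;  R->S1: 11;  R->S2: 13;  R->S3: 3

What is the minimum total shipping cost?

An optimal shipping plan:
  P->S1: 30 × 5 = 150
  Q->S3: 115 × 2 = 230
  R->S1: 60 × 11 = 660
  R->S2: 15 × 13 = 195
  R->S3: 15 × 3 = 45
Total = 150 + 230 + 660 + 195 + 45 = 1280.
(Supply check: P ships 30; Q ships 115; R ships 90.)

1280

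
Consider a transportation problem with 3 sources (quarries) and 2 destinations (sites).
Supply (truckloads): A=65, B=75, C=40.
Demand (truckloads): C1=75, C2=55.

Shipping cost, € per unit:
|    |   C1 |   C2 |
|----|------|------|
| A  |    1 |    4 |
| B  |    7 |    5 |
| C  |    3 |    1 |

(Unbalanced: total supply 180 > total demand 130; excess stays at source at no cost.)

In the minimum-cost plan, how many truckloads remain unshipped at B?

50

An optimal plan:
  A→C1: 65 × €1 = €65
  B→C1: 10 × €7 = €70
  B→C2: 15 × €5 = €75
  C→C2: 40 × €1 = €40
Total cost = €250.
B ships 25 of its 75, leaving 50.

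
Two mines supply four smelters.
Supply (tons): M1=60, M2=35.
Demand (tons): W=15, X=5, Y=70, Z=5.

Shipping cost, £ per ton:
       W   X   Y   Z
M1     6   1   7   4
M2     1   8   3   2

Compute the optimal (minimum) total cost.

450

Optimal allocation:
  M1->X: 5 × £1 = £5
  M1->Y: 50 × £7 = £350
  M1->Z: 5 × £4 = £20
  M2->W: 15 × £1 = £15
  M2->Y: 20 × £3 = £60
Total = 5 + 350 + 20 + 15 + 60 = £450.
(Supply check: M1 ships 60; M2 ships 35.)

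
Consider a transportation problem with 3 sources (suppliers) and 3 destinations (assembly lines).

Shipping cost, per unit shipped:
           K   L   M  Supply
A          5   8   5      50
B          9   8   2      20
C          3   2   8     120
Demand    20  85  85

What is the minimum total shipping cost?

Optimal allocation:
  A→M: 50 batches
  B→M: 20 batches
  C→K: 20 batches
  C→L: 85 batches
  C→M: 15 batches
Total cost = 640.
(Supply check: A ships 50; B ships 20; C ships 120.)

640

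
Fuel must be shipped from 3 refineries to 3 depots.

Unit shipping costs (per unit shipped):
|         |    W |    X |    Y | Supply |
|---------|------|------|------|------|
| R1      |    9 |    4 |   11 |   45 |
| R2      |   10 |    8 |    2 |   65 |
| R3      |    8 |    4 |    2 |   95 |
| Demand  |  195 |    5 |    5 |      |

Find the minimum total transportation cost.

1750

A cheapest plan:
  R1→W: 40 kL
  R1→X: 5 kL
  R2→W: 60 kL
  R2→Y: 5 kL
  R3→W: 95 kL
Total cost = 1750.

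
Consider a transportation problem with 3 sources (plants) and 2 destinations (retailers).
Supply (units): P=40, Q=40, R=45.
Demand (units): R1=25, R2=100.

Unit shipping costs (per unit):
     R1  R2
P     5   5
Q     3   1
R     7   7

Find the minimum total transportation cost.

555

Optimal allocation:
  P->R1: 25 units
  P->R2: 15 units
  Q->R2: 40 units
  R->R2: 45 units
Total cost = 555.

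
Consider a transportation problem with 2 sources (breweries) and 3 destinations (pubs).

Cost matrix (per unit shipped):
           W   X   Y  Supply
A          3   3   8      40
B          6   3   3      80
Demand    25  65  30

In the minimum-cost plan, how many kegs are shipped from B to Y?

Solving gives:
  A to W: 25 × 3 = 75
  A to X: 15 × 3 = 45
  B to X: 50 × 3 = 150
  B to Y: 30 × 3 = 90
Total cost = 360.
So B→Y carries 30 kegs.

30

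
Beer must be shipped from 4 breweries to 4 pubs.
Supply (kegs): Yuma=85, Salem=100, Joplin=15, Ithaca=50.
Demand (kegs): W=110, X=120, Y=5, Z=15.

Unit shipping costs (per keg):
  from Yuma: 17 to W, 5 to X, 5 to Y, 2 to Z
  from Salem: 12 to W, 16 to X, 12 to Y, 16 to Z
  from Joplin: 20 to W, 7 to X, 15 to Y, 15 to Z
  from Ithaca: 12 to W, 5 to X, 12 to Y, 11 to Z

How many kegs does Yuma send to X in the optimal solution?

65

Solving gives:
  Yuma→X: 65 × 5 = 325
  Yuma→Y: 5 × 5 = 25
  Yuma→Z: 15 × 2 = 30
  Salem→W: 100 × 12 = 1200
  Joplin→X: 15 × 7 = 105
  Ithaca→W: 10 × 12 = 120
  Ithaca→X: 40 × 5 = 200
Total cost = 2005.
So Yuma→X carries 65 kegs.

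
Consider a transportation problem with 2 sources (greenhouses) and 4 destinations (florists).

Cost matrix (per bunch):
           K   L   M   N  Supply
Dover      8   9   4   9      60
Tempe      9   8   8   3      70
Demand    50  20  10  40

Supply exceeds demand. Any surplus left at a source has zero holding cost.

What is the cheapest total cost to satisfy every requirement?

One minimum-cost allocation:
  Dover to K: 50 × 8 = 400
  Dover to M: 10 × 4 = 40
  Tempe to L: 20 × 8 = 160
  Tempe to N: 40 × 3 = 120
Total = 400 + 40 + 160 + 120 = 720.

720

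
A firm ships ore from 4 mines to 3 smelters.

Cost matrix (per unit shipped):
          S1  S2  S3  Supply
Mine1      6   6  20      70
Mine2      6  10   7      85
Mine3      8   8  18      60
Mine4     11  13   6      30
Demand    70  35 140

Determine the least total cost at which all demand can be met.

1925

An optimal shipping plan:
  Mine1→S1: 35 × 6 = 210
  Mine1→S2: 35 × 6 = 210
  Mine2→S3: 85 × 7 = 595
  Mine3→S1: 35 × 8 = 280
  Mine3→S3: 25 × 18 = 450
  Mine4→S3: 30 × 6 = 180
Total = 210 + 210 + 595 + 280 + 450 + 180 = 1925.
(Supply check: Mine1 ships 70; Mine2 ships 85; Mine3 ships 60; Mine4 ships 30.)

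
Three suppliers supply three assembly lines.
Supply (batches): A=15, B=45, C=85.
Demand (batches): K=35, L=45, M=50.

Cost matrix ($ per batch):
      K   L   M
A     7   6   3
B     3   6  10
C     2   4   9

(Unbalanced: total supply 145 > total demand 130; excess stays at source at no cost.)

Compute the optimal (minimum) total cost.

640

Optimal allocation:
  A to M: 15 × $3 = $45
  B to M: 30 × $10 = $300
  C to K: 35 × $2 = $70
  C to L: 45 × $4 = $180
  C to M: 5 × $9 = $45
Total = 45 + 300 + 70 + 180 + 45 = $640.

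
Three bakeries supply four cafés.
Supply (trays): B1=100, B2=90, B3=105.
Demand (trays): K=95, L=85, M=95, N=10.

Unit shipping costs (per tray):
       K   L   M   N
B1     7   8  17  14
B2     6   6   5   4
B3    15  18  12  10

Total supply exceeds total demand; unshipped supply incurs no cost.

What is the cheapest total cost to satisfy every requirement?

2355

One minimum-cost allocation:
  B1–K: 95 × 7 = 665
  B1–L: 5 × 8 = 40
  B2–L: 80 × 6 = 480
  B2–M: 10 × 5 = 50
  B3–M: 85 × 12 = 1020
  B3–N: 10 × 10 = 100
Total = 665 + 40 + 480 + 50 + 1020 + 100 = 2355.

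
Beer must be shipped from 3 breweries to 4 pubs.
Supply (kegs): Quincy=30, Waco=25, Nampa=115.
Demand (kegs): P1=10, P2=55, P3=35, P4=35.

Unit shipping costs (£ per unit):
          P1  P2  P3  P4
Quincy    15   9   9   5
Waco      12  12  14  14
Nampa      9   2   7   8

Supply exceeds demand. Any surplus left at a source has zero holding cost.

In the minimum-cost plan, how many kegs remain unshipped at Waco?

25

An optimal plan:
  Quincy to P4: 30 kegs
  Nampa to P1: 10 kegs
  Nampa to P2: 55 kegs
  Nampa to P3: 35 kegs
  Nampa to P4: 5 kegs
Total cost = £635.
Waco ships 0 of its 25, leaving 25.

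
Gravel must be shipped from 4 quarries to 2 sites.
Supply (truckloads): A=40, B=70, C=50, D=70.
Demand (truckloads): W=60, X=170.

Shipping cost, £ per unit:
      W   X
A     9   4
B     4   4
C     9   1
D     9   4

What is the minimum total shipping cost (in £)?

770

One minimum-cost allocation:
  A–X: 40 × £4 = £160
  B–W: 60 × £4 = £240
  B–X: 10 × £4 = £40
  C–X: 50 × £1 = £50
  D–X: 70 × £4 = £280
Total = 160 + 240 + 40 + 50 + 280 = £770.
(Supply check: A ships 40; B ships 70; C ships 50; D ships 70.)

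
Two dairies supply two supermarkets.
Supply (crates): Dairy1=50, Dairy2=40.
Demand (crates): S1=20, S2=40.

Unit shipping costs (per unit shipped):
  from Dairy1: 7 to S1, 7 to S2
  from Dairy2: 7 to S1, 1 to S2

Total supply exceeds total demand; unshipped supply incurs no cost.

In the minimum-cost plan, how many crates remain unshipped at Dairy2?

An optimal plan:
  Dairy1→S1: 20 crates
  Dairy2→S2: 40 crates
Total cost = 180.
Dairy2 ships 40 of its 40, leaving 0.

0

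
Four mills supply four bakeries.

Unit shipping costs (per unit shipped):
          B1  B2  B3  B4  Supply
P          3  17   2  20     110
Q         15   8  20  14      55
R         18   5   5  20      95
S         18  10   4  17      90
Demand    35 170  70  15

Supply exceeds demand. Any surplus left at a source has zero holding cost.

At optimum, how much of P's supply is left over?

5

Minimum-cost shipments:
  P→B1: 35 sacks
  P→B3: 70 sacks
  Q→B2: 40 sacks
  Q→B4: 15 sacks
  R→B2: 95 sacks
  S→B2: 35 sacks
Total cost = 1600.
P ships 105 of its 110, leaving 5.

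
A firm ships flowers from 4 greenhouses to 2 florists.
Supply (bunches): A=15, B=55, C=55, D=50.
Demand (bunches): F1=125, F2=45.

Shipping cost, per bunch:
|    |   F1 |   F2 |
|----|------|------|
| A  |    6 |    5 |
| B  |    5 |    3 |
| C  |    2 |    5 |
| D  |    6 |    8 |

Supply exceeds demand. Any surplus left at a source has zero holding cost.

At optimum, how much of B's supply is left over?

An optimal plan:
  A→F1: 10 × 6 = 60
  B→F1: 10 × 5 = 50
  B→F2: 45 × 3 = 135
  C→F1: 55 × 2 = 110
  D→F1: 50 × 6 = 300
Total cost = 655.
B ships 55 of its 55, leaving 0.

0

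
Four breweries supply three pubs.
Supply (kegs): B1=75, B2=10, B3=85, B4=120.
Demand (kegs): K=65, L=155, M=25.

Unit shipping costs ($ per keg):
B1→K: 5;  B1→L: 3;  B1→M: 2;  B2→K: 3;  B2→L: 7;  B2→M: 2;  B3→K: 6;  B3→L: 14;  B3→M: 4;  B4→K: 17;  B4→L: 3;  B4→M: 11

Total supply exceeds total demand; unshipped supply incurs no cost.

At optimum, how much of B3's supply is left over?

45

An optimal plan:
  B1->K: 15 kegs
  B1->L: 35 kegs
  B1->M: 25 kegs
  B2->K: 10 kegs
  B3->K: 40 kegs
  B4->L: 120 kegs
Total cost = $860.
B3 ships 40 of its 85, leaving 45.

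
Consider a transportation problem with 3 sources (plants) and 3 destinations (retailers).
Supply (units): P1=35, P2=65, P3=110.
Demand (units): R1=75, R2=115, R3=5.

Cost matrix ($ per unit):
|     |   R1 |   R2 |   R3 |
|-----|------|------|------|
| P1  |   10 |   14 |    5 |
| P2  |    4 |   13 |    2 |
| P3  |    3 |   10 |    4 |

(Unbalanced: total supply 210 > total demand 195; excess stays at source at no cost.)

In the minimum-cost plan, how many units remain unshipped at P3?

Minimum-cost shipments:
  P1–R2: 20 × $14 = $280
  P2–R1: 60 × $4 = $240
  P2–R3: 5 × $2 = $10
  P3–R1: 15 × $3 = $45
  P3–R2: 95 × $10 = $950
Total cost = $1525.
P3 ships 110 of its 110, leaving 0.

0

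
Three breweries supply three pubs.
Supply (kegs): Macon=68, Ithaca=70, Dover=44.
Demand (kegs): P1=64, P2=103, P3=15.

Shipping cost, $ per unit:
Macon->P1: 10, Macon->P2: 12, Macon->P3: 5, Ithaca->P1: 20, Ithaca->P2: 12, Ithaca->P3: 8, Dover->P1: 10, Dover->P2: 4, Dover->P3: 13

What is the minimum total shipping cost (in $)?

One minimum-cost allocation:
  Macon→P1: 64 × $10 = $640
  Macon→P3: 4 × $5 = $20
  Ithaca→P2: 59 × $12 = $708
  Ithaca→P3: 11 × $8 = $88
  Dover→P2: 44 × $4 = $176
Total = 640 + 20 + 708 + 88 + 176 = $1632.

1632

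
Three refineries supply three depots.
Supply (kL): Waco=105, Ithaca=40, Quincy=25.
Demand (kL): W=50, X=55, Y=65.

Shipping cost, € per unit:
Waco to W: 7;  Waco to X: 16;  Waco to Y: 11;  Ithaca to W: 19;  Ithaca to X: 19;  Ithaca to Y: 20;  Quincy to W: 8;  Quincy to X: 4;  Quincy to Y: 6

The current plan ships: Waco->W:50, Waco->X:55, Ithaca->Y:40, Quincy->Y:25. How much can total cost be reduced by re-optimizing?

355

Current plan cost = 50·7 + 55·16 + 40·20 + 25·6 = €2180.
Optimal plan:
  Waco to W: 50 × €7 = €350
  Waco to Y: 55 × €11 = €605
  Ithaca to X: 30 × €19 = €570
  Ithaca to Y: 10 × €20 = €200
  Quincy to X: 25 × €4 = €100
Optimal cost = €1825.
Saving = 2180 − 1825 = €355.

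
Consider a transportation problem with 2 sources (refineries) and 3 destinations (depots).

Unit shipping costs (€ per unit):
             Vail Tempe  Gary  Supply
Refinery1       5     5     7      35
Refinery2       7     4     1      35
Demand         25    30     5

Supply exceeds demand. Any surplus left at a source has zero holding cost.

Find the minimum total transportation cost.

250

An optimal shipping plan:
  Refinery1→Vail: 25 × €5 = €125
  Refinery2→Tempe: 30 × €4 = €120
  Refinery2→Gary: 5 × €1 = €5
Total = 125 + 120 + 5 = €250.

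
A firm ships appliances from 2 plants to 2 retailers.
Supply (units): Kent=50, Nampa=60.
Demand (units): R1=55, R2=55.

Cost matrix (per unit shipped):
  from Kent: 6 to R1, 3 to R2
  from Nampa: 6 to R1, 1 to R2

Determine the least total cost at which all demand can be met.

Optimal allocation:
  Kent–R1: 50 × 6 = 300
  Nampa–R1: 5 × 6 = 30
  Nampa–R2: 55 × 1 = 55
Total = 300 + 30 + 55 = 385.

385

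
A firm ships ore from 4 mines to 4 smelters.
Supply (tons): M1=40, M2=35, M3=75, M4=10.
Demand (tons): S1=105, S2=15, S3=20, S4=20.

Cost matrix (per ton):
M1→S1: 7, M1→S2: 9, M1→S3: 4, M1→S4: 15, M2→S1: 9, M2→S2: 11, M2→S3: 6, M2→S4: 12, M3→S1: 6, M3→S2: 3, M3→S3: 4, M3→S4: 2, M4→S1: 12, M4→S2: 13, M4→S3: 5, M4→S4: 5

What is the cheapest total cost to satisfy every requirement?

Optimal allocation:
  M1–S1: 30 × 7 = 210
  M1–S3: 10 × 4 = 40
  M2–S1: 35 × 9 = 315
  M3–S1: 40 × 6 = 240
  M3–S2: 15 × 3 = 45
  M3–S4: 20 × 2 = 40
  M4–S3: 10 × 5 = 50
Total = 210 + 40 + 315 + 240 + 45 + 40 + 50 = 940.

940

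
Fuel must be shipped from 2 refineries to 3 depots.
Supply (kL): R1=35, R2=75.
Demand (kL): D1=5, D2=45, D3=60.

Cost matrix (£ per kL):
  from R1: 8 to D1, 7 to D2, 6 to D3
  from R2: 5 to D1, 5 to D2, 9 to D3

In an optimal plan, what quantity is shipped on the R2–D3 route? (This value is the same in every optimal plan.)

25

Solving gives:
  R1->D3: 35 × £6 = £210
  R2->D1: 5 × £5 = £25
  R2->D2: 45 × £5 = £225
  R2->D3: 25 × £9 = £225
Total cost = £685.
So R2→D3 carries 25 kL.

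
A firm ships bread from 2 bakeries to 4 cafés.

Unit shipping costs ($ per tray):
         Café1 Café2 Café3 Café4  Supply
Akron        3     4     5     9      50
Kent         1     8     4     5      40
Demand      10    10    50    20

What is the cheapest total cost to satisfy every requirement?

390

One minimum-cost allocation:
  Akron→Café2: 10 × $4 = $40
  Akron→Café3: 40 × $5 = $200
  Kent→Café1: 10 × $1 = $10
  Kent→Café3: 10 × $4 = $40
  Kent→Café4: 20 × $5 = $100
Total = 40 + 200 + 10 + 40 + 100 = $390.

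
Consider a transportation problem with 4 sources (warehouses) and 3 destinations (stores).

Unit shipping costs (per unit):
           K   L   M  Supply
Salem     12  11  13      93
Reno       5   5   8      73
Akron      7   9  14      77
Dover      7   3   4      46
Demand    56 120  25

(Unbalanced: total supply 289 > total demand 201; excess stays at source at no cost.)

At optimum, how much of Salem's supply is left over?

88

Minimum-cost shipments:
  Salem->L: 5 units
  Reno->L: 73 units
  Akron->K: 56 units
  Akron->L: 21 units
  Dover->L: 21 units
  Dover->M: 25 units
Total cost = 1164.
Salem ships 5 of its 93, leaving 88.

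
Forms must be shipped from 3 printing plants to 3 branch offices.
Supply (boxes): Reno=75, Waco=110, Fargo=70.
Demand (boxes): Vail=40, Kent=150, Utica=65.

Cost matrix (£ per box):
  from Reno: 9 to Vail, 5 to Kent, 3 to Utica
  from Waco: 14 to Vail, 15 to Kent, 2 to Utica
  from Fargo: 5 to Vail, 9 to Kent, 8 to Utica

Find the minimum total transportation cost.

A cheapest plan:
  Reno->Kent: 75 × £5 = £375
  Waco->Kent: 45 × £15 = £675
  Waco->Utica: 65 × £2 = £130
  Fargo->Vail: 40 × £5 = £200
  Fargo->Kent: 30 × £9 = £270
Total = 375 + 675 + 130 + 200 + 270 = £1650.

1650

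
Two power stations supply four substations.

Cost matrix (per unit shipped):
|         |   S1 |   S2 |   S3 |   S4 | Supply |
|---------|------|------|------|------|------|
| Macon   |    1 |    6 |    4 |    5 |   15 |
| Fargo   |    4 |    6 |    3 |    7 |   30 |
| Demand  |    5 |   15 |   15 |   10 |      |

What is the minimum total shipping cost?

190

One minimum-cost allocation:
  Macon–S1: 5 × 1 = 5
  Macon–S4: 10 × 5 = 50
  Fargo–S2: 15 × 6 = 90
  Fargo–S3: 15 × 3 = 45
Total = 5 + 50 + 90 + 45 = 190.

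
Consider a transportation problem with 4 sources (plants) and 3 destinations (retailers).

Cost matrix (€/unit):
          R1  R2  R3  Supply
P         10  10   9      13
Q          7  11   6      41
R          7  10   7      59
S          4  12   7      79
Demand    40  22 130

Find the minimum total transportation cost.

1249

A cheapest plan:
  P->R2: 13 × €10 = €130
  Q->R3: 41 × €6 = €246
  R->R2: 9 × €10 = €90
  R->R3: 50 × €7 = €350
  S->R1: 40 × €4 = €160
  S->R3: 39 × €7 = €273
Total = 130 + 246 + 90 + 350 + 160 + 273 = €1249.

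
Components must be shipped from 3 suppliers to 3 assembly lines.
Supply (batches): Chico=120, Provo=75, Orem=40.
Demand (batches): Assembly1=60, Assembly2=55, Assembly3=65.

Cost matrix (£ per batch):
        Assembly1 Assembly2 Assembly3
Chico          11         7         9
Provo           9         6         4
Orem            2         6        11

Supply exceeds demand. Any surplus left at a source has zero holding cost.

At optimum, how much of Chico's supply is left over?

An optimal plan:
  Chico->Assembly1: 10 × £11 = £110
  Chico->Assembly2: 55 × £7 = £385
  Provo->Assembly1: 10 × £9 = £90
  Provo->Assembly3: 65 × £4 = £260
  Orem->Assembly1: 40 × £2 = £80
Total cost = £925.
Chico ships 65 of its 120, leaving 55.

55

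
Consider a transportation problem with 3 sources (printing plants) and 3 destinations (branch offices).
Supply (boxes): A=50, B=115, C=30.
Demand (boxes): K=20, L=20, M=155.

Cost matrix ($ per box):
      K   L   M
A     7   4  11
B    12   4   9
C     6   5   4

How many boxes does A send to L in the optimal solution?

20

Optimal shipments:
  A to K: 20 × $7 = $140
  A to L: 20 × $4 = $80
  A to M: 10 × $11 = $110
  B to M: 115 × $9 = $1035
  C to M: 30 × $4 = $120
Total cost = $1485.
So A→L carries 20 boxes.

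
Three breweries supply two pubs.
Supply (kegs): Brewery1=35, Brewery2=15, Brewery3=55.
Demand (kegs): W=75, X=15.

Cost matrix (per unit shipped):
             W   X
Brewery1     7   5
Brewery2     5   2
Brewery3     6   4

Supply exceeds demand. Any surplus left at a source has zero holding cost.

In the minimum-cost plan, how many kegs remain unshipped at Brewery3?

0

Minimum-cost shipments:
  Brewery1–W: 20 × 7 = 140
  Brewery2–X: 15 × 2 = 30
  Brewery3–W: 55 × 6 = 330
Total cost = 500.
Brewery3 ships 55 of its 55, leaving 0.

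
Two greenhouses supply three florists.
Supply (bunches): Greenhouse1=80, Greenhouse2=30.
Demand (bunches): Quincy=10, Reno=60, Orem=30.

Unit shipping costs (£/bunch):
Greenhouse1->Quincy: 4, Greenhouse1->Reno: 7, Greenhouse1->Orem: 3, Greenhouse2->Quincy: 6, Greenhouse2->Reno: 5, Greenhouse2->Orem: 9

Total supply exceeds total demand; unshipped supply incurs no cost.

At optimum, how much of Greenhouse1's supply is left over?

10

An optimal plan:
  Greenhouse1->Quincy: 10 × £4 = £40
  Greenhouse1->Reno: 30 × £7 = £210
  Greenhouse1->Orem: 30 × £3 = £90
  Greenhouse2->Reno: 30 × £5 = £150
Total cost = £490.
Greenhouse1 ships 70 of its 80, leaving 10.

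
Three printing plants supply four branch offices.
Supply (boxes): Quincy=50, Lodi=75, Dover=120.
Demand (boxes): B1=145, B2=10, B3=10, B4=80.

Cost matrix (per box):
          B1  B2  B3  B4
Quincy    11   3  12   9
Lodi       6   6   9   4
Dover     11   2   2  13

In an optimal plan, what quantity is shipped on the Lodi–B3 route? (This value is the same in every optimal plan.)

0

Solving gives:
  Quincy to B4: 50 × 9 = 450
  Lodi to B1: 45 × 6 = 270
  Lodi to B4: 30 × 4 = 120
  Dover to B1: 100 × 11 = 1100
  Dover to B2: 10 × 2 = 20
  Dover to B3: 10 × 2 = 20
Total cost = 1980.
The route Lodi→B3 is not used.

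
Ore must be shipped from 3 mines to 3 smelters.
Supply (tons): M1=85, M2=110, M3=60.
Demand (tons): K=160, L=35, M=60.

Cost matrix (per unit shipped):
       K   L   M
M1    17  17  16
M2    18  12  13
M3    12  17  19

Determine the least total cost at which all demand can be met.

An optimal shipping plan:
  M1->K: 85 × 17 = 1445
  M2->K: 15 × 18 = 270
  M2->L: 35 × 12 = 420
  M2->M: 60 × 13 = 780
  M3->K: 60 × 12 = 720
Total = 1445 + 270 + 420 + 780 + 720 = 3635.

3635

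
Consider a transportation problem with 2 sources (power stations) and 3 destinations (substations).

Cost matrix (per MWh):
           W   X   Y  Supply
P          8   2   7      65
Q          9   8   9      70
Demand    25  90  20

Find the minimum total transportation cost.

A cheapest plan:
  P->X: 65 × 2 = 130
  Q->W: 25 × 9 = 225
  Q->X: 25 × 8 = 200
  Q->Y: 20 × 9 = 180
Total = 130 + 225 + 200 + 180 = 735.
(Supply check: P ships 65; Q ships 70.)

735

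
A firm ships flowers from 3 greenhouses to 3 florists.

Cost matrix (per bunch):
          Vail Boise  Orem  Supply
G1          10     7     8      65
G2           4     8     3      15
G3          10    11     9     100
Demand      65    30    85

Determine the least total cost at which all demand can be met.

1500

One minimum-cost allocation:
  G1->Boise: 30 × 7 = 210
  G1->Orem: 35 × 8 = 280
  G2->Orem: 15 × 3 = 45
  G3->Vail: 65 × 10 = 650
  G3->Orem: 35 × 9 = 315
Total = 210 + 280 + 45 + 650 + 315 = 1500.
(Supply check: G1 ships 65; G2 ships 15; G3 ships 100.)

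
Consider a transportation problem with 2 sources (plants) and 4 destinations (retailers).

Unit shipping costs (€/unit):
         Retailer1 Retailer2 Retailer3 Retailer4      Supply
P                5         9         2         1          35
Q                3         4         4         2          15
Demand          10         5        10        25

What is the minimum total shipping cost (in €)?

95

An optimal shipping plan:
  P->Retailer3: 10 × €2 = €20
  P->Retailer4: 25 × €1 = €25
  Q->Retailer1: 10 × €3 = €30
  Q->Retailer2: 5 × €4 = €20
Total = 20 + 25 + 30 + 20 = €95.
(Supply check: P ships 35; Q ships 15.)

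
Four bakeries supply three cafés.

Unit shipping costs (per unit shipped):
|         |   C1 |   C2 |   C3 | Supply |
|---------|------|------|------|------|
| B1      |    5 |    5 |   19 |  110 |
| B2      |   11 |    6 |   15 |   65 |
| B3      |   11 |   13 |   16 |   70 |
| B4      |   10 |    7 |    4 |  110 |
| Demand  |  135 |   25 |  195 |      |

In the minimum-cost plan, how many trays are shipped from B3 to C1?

Solving gives:
  B1–C1: 110 × 5 = 550
  B2–C2: 25 × 6 = 150
  B2–C3: 40 × 15 = 600
  B3–C1: 25 × 11 = 275
  B3–C3: 45 × 16 = 720
  B4–C3: 110 × 4 = 440
Total cost = 2735.
So B3→C1 carries 25 trays.

25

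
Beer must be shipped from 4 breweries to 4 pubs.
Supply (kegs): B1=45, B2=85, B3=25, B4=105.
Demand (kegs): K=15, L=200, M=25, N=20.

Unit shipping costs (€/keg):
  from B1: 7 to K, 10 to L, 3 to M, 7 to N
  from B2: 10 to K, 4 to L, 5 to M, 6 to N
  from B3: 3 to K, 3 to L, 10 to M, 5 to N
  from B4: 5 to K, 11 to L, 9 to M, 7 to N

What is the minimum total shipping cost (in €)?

1675

One minimum-cost allocation:
  B1->L: 20 × €10 = €200
  B1->M: 25 × €3 = €75
  B2->L: 85 × €4 = €340
  B3->L: 25 × €3 = €75
  B4->K: 15 × €5 = €75
  B4->L: 70 × €11 = €770
  B4->N: 20 × €7 = €140
Total = 200 + 75 + 340 + 75 + 75 + 770 + 140 = €1675.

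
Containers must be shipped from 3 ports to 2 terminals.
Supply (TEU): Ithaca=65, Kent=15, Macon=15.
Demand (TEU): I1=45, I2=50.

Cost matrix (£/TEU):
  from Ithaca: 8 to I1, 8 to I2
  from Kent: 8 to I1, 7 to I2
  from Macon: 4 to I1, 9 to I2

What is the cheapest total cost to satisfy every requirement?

One minimum-cost allocation:
  Ithaca->I1: 30 × £8 = £240
  Ithaca->I2: 35 × £8 = £280
  Kent->I2: 15 × £7 = £105
  Macon->I1: 15 × £4 = £60
Total = 240 + 280 + 105 + 60 = £685.

685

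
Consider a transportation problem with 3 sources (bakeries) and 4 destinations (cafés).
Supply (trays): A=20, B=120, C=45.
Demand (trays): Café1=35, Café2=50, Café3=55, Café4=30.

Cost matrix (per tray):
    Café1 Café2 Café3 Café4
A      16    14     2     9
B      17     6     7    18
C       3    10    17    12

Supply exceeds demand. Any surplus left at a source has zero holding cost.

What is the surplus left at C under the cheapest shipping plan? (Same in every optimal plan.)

0

An optimal plan:
  A->Café4: 20 × 9 = 180
  B->Café2: 50 × 6 = 300
  B->Café3: 55 × 7 = 385
  C->Café1: 35 × 3 = 105
  C->Café4: 10 × 12 = 120
Total cost = 1090.
C ships 45 of its 45, leaving 0.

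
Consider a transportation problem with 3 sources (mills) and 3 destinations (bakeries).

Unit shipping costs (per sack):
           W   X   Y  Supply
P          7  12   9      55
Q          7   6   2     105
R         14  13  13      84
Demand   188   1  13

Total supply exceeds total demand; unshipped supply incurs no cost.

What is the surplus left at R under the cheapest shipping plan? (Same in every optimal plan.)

Minimum-cost shipments:
  P–W: 55 × 7 = 385
  Q–W: 91 × 7 = 637
  Q–X: 1 × 6 = 6
  Q–Y: 13 × 2 = 26
  R–W: 42 × 14 = 588
Total cost = 1642.
R ships 42 of its 84, leaving 42.

42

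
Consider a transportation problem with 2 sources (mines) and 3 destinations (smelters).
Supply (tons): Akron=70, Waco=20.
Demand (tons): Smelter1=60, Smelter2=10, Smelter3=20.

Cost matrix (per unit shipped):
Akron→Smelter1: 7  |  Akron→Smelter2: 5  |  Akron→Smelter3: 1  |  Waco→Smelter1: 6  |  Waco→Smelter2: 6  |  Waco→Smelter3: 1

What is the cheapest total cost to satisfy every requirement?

470

A cheapest plan:
  Akron->Smelter1: 40 × 7 = 280
  Akron->Smelter2: 10 × 5 = 50
  Akron->Smelter3: 20 × 1 = 20
  Waco->Smelter1: 20 × 6 = 120
Total = 280 + 50 + 20 + 120 = 470.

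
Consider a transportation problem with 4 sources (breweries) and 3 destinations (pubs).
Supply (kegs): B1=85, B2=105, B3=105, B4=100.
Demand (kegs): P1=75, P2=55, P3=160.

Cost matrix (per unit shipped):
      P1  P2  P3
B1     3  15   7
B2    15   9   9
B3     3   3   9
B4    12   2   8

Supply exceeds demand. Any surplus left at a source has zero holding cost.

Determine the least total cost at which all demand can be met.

An optimal shipping plan:
  B1–P3: 85 × 7 = 595
  B3–P1: 75 × 3 = 225
  B3–P3: 30 × 9 = 270
  B4–P2: 55 × 2 = 110
  B4–P3: 45 × 8 = 360
Total = 595 + 225 + 270 + 110 + 360 = 1560.
(Supply check: B1 ships 85; B2 ships 0; B3 ships 105; B4 ships 100.)

1560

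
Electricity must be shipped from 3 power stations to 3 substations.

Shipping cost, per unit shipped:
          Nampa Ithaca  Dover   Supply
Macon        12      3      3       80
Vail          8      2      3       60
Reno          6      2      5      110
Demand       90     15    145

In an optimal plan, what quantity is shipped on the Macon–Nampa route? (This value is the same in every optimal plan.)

0

Optimal shipments:
  Macon–Dover: 80 MWh
  Vail–Dover: 60 MWh
  Reno–Nampa: 90 MWh
  Reno–Ithaca: 15 MWh
  Reno–Dover: 5 MWh
Total cost = 1015.
The route Macon→Nampa is not used.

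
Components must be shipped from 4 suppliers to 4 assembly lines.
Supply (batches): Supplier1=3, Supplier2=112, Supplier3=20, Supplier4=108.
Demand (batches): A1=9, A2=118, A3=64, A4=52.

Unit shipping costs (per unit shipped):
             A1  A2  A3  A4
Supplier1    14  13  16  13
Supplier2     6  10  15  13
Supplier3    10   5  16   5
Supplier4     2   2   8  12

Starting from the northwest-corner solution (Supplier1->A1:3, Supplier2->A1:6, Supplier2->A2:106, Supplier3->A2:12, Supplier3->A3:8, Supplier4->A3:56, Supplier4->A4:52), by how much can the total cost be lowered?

Current plan cost = 3·14 + 6·6 + 106·10 + 12·5 + 8·16 + 56·8 + 52·12 = 2398.
Optimal plan:
  Supplier1 to A4: 3 × 13 = 39
  Supplier2 to A1: 9 × 6 = 54
  Supplier2 to A2: 10 × 10 = 100
  Supplier2 to A3: 64 × 15 = 960
  Supplier2 to A4: 29 × 13 = 377
  Supplier3 to A4: 20 × 5 = 100
  Supplier4 to A2: 108 × 2 = 216
Optimal cost = 1846.
Saving = 2398 − 1846 = 552.

552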